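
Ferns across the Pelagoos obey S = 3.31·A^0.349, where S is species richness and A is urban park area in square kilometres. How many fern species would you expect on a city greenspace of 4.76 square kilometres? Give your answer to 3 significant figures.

5.71

S = 3.31 × 4.76^0.349
ln S = ln 3.31 + 0.349 × ln 4.76 = 1.1969 + 0.349 × 1.5602 = 1.7415
S = e^1.7415 ≈ 5.706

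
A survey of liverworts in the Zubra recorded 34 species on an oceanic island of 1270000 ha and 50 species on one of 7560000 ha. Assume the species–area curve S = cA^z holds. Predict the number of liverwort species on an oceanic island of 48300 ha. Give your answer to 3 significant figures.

16.8

z = ln(50/34) / ln(7560000/1270000) = 0.3857 / 1.7839 = 0.2162
c = 34 / 1270000^0.2162 = 34 / 20.87 = 1.629
S₃ = 1.629 × 48300^0.2162 = 1.629 × 10.3 ≈ 16.77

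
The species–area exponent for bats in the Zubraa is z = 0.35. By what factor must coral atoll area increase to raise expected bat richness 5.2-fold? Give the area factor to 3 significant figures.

111

(A₂/A₁)^0.35 = 5.2, so A₂/A₁ = 5.2^(1/0.35) = 5.2^2.857
ln(A₂/A₁) = ln 5.2 / 0.35 = 1.6487 / 0.35 = 4.7105
A₂/A₁ = e^4.7105 ≈ 111.1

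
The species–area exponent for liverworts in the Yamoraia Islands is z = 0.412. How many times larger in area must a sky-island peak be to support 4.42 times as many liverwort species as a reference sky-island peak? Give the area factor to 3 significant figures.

(A₂/A₁)^0.412 = 4.42, so A₂/A₁ = 4.42^(1/0.412) = 4.42^2.427
ln(A₂/A₁) = ln 4.42 / 0.412 = 1.4861 / 0.412 = 3.6071
A₂/A₁ = e^3.6071 ≈ 36.86

36.9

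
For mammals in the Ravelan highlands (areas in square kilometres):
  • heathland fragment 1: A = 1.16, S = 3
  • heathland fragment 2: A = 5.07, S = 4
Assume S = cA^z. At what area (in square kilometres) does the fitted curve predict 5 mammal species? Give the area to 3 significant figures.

z = ln(4/3) / ln(5.07/1.16) = 0.2877 / 1.4749 = 0.1950
c = 3 / 1.16^0.1950 = 3 / 1.029 = 2.914
A = (5/2.914)^(1/0.1950) ⇒ ln A = ln(1.716)/0.1950 = 2.7674
A = e^2.7674 ≈ 15.92 square kilometres

15.9 square kilometres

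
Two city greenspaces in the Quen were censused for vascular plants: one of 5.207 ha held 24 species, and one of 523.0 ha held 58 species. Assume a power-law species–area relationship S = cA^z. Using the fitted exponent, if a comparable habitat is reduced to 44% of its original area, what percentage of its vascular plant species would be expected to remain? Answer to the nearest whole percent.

z = ln(58/24) / ln(523/5.207) = 0.8824 / 4.6096 = 0.1914
S_new/S_old = (A_new/A_old)^z = 0.44^0.1914 = exp(0.1914 × -0.8210) = 0.8546

85%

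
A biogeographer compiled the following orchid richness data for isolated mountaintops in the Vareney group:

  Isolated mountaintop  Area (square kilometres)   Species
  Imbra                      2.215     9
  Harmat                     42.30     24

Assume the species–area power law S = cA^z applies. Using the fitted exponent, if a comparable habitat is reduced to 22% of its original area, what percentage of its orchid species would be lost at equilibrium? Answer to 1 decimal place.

z = ln(24/9) / ln(42.3/2.215) = 0.9808 / 2.9495 = 0.3325
S_new/S_old = (A_new/A_old)^z = 0.22^0.3325 = exp(0.3325 × -1.5141) = 0.6044
Fraction lost = 1 − 0.6044 = 0.3956

39.6%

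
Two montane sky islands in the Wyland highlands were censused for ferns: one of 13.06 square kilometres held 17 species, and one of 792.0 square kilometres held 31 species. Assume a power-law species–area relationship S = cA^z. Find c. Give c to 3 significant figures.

z = ln(S₂/S₁) / ln(A₂/A₁) = ln(31/17) / ln(792/13.06) = 0.6008 / 4.1050 = 0.1464
c = S₁ / A₁^z = 17 / 13.06^0.1464 = 17 / 1.457 = 11.67

11.7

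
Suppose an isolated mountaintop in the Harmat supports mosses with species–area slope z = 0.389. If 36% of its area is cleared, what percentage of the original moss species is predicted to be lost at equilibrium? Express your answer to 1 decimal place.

15.9%

S_new/S_old = (A_new/A_old)^z = 0.64^0.389
= exp(0.389 × ln 0.64) = exp(0.389 × -0.4463) = exp(-0.1736) ≈ 0.8406
Fraction lost = 1 − 0.8406 = 0.1594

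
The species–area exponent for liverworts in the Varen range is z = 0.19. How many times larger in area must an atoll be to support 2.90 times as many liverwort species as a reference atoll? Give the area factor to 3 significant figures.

(A₂/A₁)^0.19 = 2.9, so A₂/A₁ = 2.9^(1/0.19) = 2.9^5.263
ln(A₂/A₁) = ln 2.9 / 0.19 = 1.0647 / 0.19 = 5.6037
A₂/A₁ = e^5.6037 ≈ 271.4

271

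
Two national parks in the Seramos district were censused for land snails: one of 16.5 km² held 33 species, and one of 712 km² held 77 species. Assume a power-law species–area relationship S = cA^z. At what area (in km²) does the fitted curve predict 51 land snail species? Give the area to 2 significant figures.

z = ln(77/33) / ln(712/16.5) = 0.8473 / 3.7647 = 0.2251
c = 33 / 16.5^0.2251 = 33 / 1.879 = 17.56
A = (51/17.56)^(1/0.2251) ⇒ ln A = ln(2.904)/0.2251 = 4.7376
A = e^4.7376 ≈ 114.2 km²

110 km²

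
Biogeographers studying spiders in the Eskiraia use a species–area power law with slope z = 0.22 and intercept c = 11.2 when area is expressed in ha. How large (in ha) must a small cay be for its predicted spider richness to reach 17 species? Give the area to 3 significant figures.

17 = 11.2 × A^0.22  ⇒  A^0.22 = 17/11.2 = 1.518
ln A = ln(1.518) / 0.22 = 0.4173 / 0.22 = 1.8968
A = e^1.8968 ≈ 6.665 ha

6.66 ha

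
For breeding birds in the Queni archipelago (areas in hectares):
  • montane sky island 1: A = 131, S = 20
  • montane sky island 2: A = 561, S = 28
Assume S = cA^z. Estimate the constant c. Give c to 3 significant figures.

6.48

z = ln(S₂/S₁) / ln(A₂/A₁) = ln(28/20) / ln(561/131) = 0.3365 / 1.4545 = 0.2313
c = S₁ / A₁^z = 20 / 131^0.2313 = 20 / 3.089 = 6.475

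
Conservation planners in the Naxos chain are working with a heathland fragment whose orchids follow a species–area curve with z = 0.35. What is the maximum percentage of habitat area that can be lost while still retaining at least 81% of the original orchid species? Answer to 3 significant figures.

45.2%

Need (A_new/A_old)^0.35 = 0.81, so A_new/A_old = 0.81^(1/0.35) = 0.81^2.857
ln(A_new/A_old) = ln 0.81 / 0.35 = -0.2107 / 0.35 = -0.6021
A_new/A_old = e^-0.6021 ≈ 0.5477
Fraction that can be lost = 1 − 0.5477 = 0.4523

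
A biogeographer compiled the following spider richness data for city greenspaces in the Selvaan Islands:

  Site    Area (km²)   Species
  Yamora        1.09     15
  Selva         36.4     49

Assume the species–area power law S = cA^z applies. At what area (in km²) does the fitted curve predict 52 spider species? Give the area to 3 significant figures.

43.4 km²

z = ln(49/15) / ln(36.4/1.09) = 1.1838 / 3.5084 = 0.3374
c = 15 / 1.09^0.3374 = 15 / 1.03 = 14.57
A = (52/14.57)^(1/0.3374) ⇒ ln A = ln(3.569)/0.3374 = 3.7707
A = e^3.7707 ≈ 43.41 km²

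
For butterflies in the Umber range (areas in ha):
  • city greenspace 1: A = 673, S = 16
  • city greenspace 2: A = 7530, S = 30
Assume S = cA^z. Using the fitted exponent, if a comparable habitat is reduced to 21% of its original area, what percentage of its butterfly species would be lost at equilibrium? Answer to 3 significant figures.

z = ln(30/16) / ln(7530/673) = 0.6286 / 2.4149 = 0.2603
S_new/S_old = (A_new/A_old)^z = 0.21^0.2603 = exp(0.2603 × -1.5606) = 0.6661
Fraction lost = 1 − 0.6661 = 0.3339

33.4%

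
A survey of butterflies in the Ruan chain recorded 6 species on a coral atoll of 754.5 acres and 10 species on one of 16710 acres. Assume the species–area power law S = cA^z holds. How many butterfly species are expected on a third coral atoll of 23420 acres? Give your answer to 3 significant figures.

10.6

z = ln(10/6) / ln(16710/754.5) = 0.5108 / 3.0977 = 0.1649
c = 6 / 754.5^0.1649 = 6 / 2.982 = 2.012
S₃ = 2.012 × 23420^0.1649 = 2.012 × 5.255 ≈ 10.57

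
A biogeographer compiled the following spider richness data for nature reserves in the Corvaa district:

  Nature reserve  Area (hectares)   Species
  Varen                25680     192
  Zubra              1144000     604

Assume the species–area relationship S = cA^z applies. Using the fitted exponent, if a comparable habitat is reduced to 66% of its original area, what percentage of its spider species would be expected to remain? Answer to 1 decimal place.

88.2%

z = ln(604/192) / ln(1144000/25680) = 1.1461 / 3.7966 = 0.3019
S_new/S_old = (A_new/A_old)^z = 0.66^0.3019 = exp(0.3019 × -0.4155) = 0.8821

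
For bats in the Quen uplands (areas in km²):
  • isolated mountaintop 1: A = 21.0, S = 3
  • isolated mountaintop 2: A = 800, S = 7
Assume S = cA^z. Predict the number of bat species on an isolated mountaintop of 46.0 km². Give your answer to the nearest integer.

4

z = ln(7/3) / ln(800/21) = 0.8473 / 3.6401 = 0.2328
c = 3 / 21^0.2328 = 3 / 2.031 = 1.477
S₃ = 1.477 × 46^0.2328 = 1.477 × 2.438 ≈ 3.601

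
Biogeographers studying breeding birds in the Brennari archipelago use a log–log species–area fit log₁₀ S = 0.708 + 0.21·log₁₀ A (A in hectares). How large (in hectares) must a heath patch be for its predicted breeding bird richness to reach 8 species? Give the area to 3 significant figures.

8.49 hectares

8 = 5.105 × A^0.21  ⇒  A^0.21 = 8/5.105 = 1.567
ln A = ln(1.567) / 0.21 = 0.4492 / 0.21 = 2.1391
A = e^2.1391 ≈ 8.492 hectares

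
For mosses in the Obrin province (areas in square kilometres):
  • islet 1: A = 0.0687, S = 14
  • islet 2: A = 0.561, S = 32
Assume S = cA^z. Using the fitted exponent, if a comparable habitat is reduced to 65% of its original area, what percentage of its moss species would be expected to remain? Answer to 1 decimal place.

z = ln(32/14) / ln(0.561/0.0687) = 0.8267 / 2.1000 = 0.3937
S_new/S_old = (A_new/A_old)^z = 0.65^0.3937 = exp(0.3937 × -0.4308) = 0.844

84.4%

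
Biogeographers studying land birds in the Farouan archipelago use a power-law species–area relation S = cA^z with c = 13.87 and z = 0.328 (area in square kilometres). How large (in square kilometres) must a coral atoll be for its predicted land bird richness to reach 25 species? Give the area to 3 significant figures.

25 = 13.87 × A^0.328  ⇒  A^0.328 = 25/13.87 = 1.802
ln A = ln(1.802) / 0.328 = 0.5891 / 0.328 = 1.7962
A = e^1.7962 ≈ 6.027 square kilometres

6.03 square kilometres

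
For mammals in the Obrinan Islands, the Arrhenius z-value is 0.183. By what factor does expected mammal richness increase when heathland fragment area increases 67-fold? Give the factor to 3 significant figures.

2.16

S₂/S₁ = (A₂/A₁)^z = 67^0.183
ln(S₂/S₁) = 0.183 × ln 67 = 0.183 × 4.2047 = 0.7695
S₂/S₁ = e^0.7695 ≈ 2.159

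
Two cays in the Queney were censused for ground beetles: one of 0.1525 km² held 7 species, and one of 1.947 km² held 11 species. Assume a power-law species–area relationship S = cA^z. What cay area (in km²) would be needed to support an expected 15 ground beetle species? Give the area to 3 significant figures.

11.2 km²

z = ln(11/7) / ln(1.947/0.1525) = 0.4520 / 2.5469 = 0.1775
c = 7 / 0.1525^0.1775 = 7 / 0.7162 = 9.773
A = (15/9.773)^(1/0.1775) ⇒ ln A = ln(1.535)/0.1775 = 2.4140
A = e^2.4140 ≈ 11.18 km²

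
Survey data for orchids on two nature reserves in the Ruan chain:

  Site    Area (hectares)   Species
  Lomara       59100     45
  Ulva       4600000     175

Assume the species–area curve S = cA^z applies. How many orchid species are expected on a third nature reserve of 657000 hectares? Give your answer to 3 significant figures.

z = ln(175/45) / ln(4600000/59100) = 1.3581 / 4.3546 = 0.3119
c = 45 / 59100^0.3119 = 45 / 30.77 = 1.462
S₃ = 1.462 × 657000^0.3119 = 1.462 × 65.22 ≈ 95.38

95.4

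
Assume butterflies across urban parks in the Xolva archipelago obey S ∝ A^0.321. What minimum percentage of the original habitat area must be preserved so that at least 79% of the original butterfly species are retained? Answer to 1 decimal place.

48.0%

Need (A_new/A_old)^0.321 = 0.79, so A_new/A_old = 0.79^(1/0.321) = 0.79^3.115
ln(A_new/A_old) = ln 0.79 / 0.321 = -0.2357 / 0.321 = -0.7343
A_new/A_old = e^-0.7343 ≈ 0.4798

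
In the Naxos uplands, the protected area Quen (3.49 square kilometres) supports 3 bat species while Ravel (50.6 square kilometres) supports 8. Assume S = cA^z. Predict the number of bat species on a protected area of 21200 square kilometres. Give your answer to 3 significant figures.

73.3

z = ln(8/3) / ln(50.6/3.49) = 0.9808 / 2.6740 = 0.3668
c = 3 / 3.49^0.3668 = 3 / 1.582 = 1.897
S₃ = 1.897 × 21200^0.3668 = 1.897 × 38.63 ≈ 73.26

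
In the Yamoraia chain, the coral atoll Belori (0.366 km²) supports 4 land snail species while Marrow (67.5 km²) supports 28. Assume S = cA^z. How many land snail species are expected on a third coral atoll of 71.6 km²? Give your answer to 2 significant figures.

z = ln(28/4) / ln(67.5/0.366) = 1.9459 / 5.2172 = 0.3730
c = 4 / 0.366^0.3730 = 4 / 0.6874 = 5.819
S₃ = 5.819 × 71.6^0.3730 = 5.819 × 4.919 ≈ 28.62

29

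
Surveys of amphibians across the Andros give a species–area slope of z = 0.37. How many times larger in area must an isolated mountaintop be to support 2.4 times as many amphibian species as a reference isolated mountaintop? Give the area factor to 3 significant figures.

(A₂/A₁)^0.37 = 2.4, so A₂/A₁ = 2.4^(1/0.37) = 2.4^2.703
ln(A₂/A₁) = ln 2.4 / 0.37 = 0.8755 / 0.37 = 2.3661
A₂/A₁ = e^2.3661 ≈ 10.66

10.7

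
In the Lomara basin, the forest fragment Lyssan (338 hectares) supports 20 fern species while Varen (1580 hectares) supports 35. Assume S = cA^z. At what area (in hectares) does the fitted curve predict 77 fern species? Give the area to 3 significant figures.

13900 hectares

z = ln(35/20) / ln(1580/338) = 0.5596 / 1.5421 = 0.3629
c = 20 / 338^0.3629 = 20 / 8.274 = 2.417
A = (77/2.417)^(1/0.3629) ⇒ ln A = ln(31.85)/0.3629 = 9.5379
A = e^9.5379 ≈ 13876 hectares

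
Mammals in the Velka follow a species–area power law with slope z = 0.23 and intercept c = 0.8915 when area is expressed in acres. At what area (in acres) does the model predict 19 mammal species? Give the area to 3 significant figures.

19 = 0.8915 × A^0.23  ⇒  A^0.23 = 19/0.8915 = 21.31
ln A = ln(21.31) / 0.23 = 3.0593 / 0.23 = 13.3013
A = e^13.3013 ≈ 597946 acres

598000 acres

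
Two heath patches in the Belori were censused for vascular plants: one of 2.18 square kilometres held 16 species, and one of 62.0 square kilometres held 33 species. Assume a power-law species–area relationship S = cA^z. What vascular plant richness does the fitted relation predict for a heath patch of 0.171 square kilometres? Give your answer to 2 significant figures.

z = ln(33/16) / ln(62/2.18) = 0.7239 / 3.3478 = 0.2162
c = 16 / 2.18^0.2162 = 16 / 1.184 = 13.52
S₃ = 13.52 × 0.171^0.2162 = 13.52 × 0.6826 ≈ 9.227

9.2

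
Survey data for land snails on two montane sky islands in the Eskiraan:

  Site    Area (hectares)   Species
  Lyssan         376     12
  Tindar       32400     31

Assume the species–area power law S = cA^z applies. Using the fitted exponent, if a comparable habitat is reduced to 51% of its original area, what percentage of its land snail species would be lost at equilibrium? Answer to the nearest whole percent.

z = ln(31/12) / ln(32400/376) = 0.9491 / 4.4563 = 0.2130
S_new/S_old = (A_new/A_old)^z = 0.51^0.2130 = exp(0.2130 × -0.6733) = 0.8664
Fraction lost = 1 − 0.8664 = 0.1336

13%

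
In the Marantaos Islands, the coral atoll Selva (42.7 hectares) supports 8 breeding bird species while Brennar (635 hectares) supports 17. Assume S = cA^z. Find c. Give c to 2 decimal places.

z = ln(S₂/S₁) / ln(A₂/A₁) = ln(17/8) / ln(635/42.7) = 0.7538 / 2.6994 = 0.2792
c = S₁ / A₁^z = 8 / 42.7^0.2792 = 8 / 2.853 = 2.804

2.80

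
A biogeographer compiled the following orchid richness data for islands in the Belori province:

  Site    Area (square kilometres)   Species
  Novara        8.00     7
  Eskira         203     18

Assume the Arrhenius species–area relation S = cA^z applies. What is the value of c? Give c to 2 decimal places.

z = ln(S₂/S₁) / ln(A₂/A₁) = ln(18/7) / ln(203/8) = 0.9445 / 3.2338 = 0.2921
c = S₁ / A₁^z = 7 / 8^0.2921 = 7 / 1.836 = 3.814

3.81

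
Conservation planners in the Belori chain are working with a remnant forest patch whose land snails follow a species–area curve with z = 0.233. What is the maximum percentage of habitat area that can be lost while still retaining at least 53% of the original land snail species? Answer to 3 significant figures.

Need (A_new/A_old)^0.233 = 0.53, so A_new/A_old = 0.53^(1/0.233) = 0.53^4.292
ln(A_new/A_old) = ln 0.53 / 0.233 = -0.6349 / 0.233 = -2.7248
A_new/A_old = e^-2.7248 ≈ 0.06556
Fraction that can be lost = 1 − 0.06556 = 0.9344

93.4%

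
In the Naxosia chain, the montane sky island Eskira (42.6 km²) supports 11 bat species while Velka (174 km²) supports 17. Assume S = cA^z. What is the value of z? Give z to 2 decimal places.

0.31

Taking logs: ln S = ln c + z ln A, so z = (ln S₂ − ln S₁)/(ln A₂ − ln A₁).
z = ln(17/11) / ln(174/42.6) = ln(1.545) / ln(4.085) = 0.4353 / 1.4072 = 0.3094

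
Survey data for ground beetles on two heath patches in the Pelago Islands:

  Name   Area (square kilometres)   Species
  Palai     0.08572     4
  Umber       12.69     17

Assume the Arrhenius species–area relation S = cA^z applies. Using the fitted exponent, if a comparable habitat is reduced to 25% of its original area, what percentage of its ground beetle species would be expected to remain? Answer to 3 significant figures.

z = ln(17/4) / ln(12.69/0.08572) = 1.4469 / 4.9975 = 0.2895
S_new/S_old = (A_new/A_old)^z = 0.25^0.2895 = exp(0.2895 × -1.3863) = 0.6694

66.9%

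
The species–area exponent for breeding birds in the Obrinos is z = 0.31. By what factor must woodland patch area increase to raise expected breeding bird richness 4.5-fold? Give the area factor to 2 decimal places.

127.98

(A₂/A₁)^0.31 = 4.5, so A₂/A₁ = 4.5^(1/0.31) = 4.5^3.226
ln(A₂/A₁) = ln 4.5 / 0.31 = 1.5041 / 0.31 = 4.8519
A₂/A₁ = e^4.8519 ≈ 128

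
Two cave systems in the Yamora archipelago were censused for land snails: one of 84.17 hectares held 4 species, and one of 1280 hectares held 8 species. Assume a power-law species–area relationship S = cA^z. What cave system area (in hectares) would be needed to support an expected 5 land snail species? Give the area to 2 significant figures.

200 hectares

z = ln(8/4) / ln(1280/84.17) = 0.6931 / 2.7218 = 0.2547
c = 4 / 84.17^0.2547 = 4 / 3.092 = 1.294
A = (5/1.294)^(1/0.2547) ⇒ ln A = ln(3.865)/0.2547 = 5.3091
A = e^5.3091 ≈ 202.2 hectares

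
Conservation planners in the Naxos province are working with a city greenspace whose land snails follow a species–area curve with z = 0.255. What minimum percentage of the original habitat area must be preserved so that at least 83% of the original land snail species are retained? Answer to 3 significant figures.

48.2%

Need (A_new/A_old)^0.255 = 0.83, so A_new/A_old = 0.83^(1/0.255) = 0.83^3.922
ln(A_new/A_old) = ln 0.83 / 0.255 = -0.1863 / 0.255 = -0.7307
A_new/A_old = e^-0.7307 ≈ 0.4816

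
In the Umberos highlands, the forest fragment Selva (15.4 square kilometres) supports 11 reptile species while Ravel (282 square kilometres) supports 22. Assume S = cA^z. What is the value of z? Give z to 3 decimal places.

0.238

Taking logs: ln S = ln c + z ln A, so z = (ln S₂ − ln S₁)/(ln A₂ − ln A₁).
z = ln(22/11) / ln(282/15.4) = ln(2) / ln(18.31) = 0.6931 / 2.9075 = 0.2384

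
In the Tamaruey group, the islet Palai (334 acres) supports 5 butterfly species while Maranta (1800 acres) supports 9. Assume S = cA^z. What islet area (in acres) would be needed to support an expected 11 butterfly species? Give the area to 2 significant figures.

3200 acres

z = ln(9/5) / ln(1800/334) = 0.5878 / 1.6844 = 0.3490
c = 5 / 334^0.3490 = 5 / 7.598 = 0.6581
A = (11/0.6581)^(1/0.3490) ⇒ ln A = ln(16.72)/0.3490 = 8.0706
A = e^8.0706 ≈ 3199 acres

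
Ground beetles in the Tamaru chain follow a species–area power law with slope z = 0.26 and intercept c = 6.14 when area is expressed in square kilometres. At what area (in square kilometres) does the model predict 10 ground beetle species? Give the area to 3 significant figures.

10 = 6.14 × A^0.26  ⇒  A^0.26 = 10/6.14 = 1.629
ln A = ln(1.629) / 0.26 = 0.4878 / 0.26 = 1.8760
A = e^1.8760 ≈ 6.527 square kilometres

6.53 square kilometres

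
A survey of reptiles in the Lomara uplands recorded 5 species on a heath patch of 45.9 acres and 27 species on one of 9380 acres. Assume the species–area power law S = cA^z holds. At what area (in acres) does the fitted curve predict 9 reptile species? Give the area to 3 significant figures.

293 acres

z = ln(27/5) / ln(9380/45.9) = 1.6864 / 5.3199 = 0.3170
c = 5 / 45.9^0.3170 = 5 / 3.364 = 1.487
A = (9/1.487)^(1/0.3170) ⇒ ln A = ln(6.054)/0.3170 = 5.6807
A = e^5.6807 ≈ 293.1 acres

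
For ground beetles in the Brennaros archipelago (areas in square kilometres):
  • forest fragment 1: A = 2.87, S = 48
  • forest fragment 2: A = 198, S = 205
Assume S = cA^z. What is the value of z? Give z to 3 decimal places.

0.343

Taking logs: ln S = ln c + z ln A, so z = (ln S₂ − ln S₁)/(ln A₂ − ln A₁).
z = ln(205/48) / ln(198/2.87) = ln(4.271) / ln(68.99) = 1.4518 / 4.2340 = 0.3429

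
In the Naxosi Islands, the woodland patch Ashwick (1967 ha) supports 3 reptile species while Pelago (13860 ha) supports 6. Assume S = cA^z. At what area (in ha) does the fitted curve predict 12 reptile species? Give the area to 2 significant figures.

z = ln(6/3) / ln(13860/1967) = 0.6931 / 1.9525 = 0.3550
c = 3 / 1967^0.3550 = 3 / 14.77 = 0.2031
A = (12/0.2031)^(1/0.3550) ⇒ ln A = ln(59.07)/0.3550 = 11.4893
A = e^11.4893 ≈ 97661 ha

98000 ha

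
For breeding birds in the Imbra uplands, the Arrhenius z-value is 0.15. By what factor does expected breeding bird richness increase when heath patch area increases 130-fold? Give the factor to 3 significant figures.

S₂/S₁ = (A₂/A₁)^z = 130^0.15
ln(S₂/S₁) = 0.15 × ln 130 = 0.15 × 4.8675 = 0.7301
S₂/S₁ = e^0.7301 ≈ 2.075

2.08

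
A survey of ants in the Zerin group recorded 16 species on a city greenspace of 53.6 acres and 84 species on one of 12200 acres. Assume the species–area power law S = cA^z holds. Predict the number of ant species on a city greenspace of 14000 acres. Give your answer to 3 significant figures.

87.6

z = ln(84/16) / ln(12200/53.6) = 1.6582 / 5.4276 = 0.3055
c = 16 / 53.6^0.3055 = 16 / 3.375 = 4.741
S₃ = 4.741 × 14000^0.3055 = 4.741 × 18.48 ≈ 87.61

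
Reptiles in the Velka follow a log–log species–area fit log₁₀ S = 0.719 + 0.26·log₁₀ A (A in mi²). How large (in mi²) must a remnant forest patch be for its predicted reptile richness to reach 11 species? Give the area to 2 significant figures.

17 mi²

11 = 5.236 × A^0.26  ⇒  A^0.26 = 11/5.236 = 2.101
ln A = ln(2.101) / 0.26 = 0.7423 / 0.26 = 2.8551
A = e^2.8551 ≈ 17.38 mi²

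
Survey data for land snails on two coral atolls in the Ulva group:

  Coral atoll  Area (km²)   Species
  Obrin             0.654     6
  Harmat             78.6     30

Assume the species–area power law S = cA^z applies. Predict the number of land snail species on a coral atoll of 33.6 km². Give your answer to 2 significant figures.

z = ln(30/6) / ln(78.6/0.654) = 1.6094 / 4.7890 = 0.3361
c = 6 / 0.654^0.3361 = 6 / 0.867 = 6.92
S₃ = 6.92 × 33.6^0.3361 = 6.92 × 3.258 ≈ 22.55

23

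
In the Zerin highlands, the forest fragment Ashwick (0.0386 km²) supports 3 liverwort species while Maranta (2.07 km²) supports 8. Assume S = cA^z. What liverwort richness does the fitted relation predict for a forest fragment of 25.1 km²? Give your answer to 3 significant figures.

z = ln(8/3) / ln(2.07/0.0386) = 0.9808 / 3.9821 = 0.2463
c = 3 / 0.0386^0.2463 = 3 / 0.4486 = 6.687
S₃ = 6.687 × 25.1^0.2463 = 6.687 × 2.212 ≈ 14.79

14.8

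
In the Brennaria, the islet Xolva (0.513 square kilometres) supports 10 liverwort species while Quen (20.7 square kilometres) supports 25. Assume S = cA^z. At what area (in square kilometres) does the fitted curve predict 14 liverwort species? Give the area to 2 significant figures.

2.0 square kilometres

z = ln(25/10) / ln(20.7/0.513) = 0.9163 / 3.6976 = 0.2478
c = 10 / 0.513^0.2478 = 10 / 0.8476 = 11.8
A = (14/11.8)^(1/0.2478) ⇒ ln A = ln(1.187)/0.2478 = 0.6903
A = e^0.6903 ≈ 1.994 square kilometres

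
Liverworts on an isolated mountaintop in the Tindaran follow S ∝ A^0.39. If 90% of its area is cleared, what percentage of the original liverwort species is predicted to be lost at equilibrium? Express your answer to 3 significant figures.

59.3%

S_new/S_old = (A_new/A_old)^z = 0.1^0.39
= exp(0.39 × ln 0.1) = exp(0.39 × -2.3026) = exp(-0.8980) ≈ 0.4074
Fraction lost = 1 − 0.4074 = 0.5926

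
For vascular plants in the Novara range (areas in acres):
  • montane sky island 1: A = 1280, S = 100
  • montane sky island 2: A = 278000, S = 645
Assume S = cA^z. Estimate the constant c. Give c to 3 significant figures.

z = ln(S₂/S₁) / ln(A₂/A₁) = ln(645/100) / ln(278000/1280) = 1.8641 / 5.3808 = 0.3464
c = S₁ / A₁^z = 100 / 1280^0.3464 = 100 / 11.92 = 8.386

8.39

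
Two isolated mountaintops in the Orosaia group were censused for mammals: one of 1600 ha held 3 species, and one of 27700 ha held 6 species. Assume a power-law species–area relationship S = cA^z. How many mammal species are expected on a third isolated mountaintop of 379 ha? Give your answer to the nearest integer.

2

z = ln(6/3) / ln(27700/1600) = 0.6931 / 2.8514 = 0.2431
c = 3 / 1600^0.2431 = 3 / 6.01 = 0.4992
S₃ = 0.4992 × 379^0.2431 = 0.4992 × 4.235 ≈ 2.114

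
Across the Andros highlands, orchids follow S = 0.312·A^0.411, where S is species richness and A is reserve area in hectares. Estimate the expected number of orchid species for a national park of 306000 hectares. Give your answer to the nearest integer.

S = 0.312 × 306000^0.411 = 0.312 × 179.7 ≈ 56.08

56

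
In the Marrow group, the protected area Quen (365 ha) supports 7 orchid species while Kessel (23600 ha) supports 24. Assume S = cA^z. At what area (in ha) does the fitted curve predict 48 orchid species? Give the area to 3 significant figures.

z = ln(24/7) / ln(23600/365) = 1.2321 / 4.1691 = 0.2955
c = 7 / 365^0.2955 = 7 / 5.718 = 1.224
A = (48/1.224)^(1/0.2955) ⇒ ln A = ln(39.21)/0.2955 = 12.4143
A = e^12.4143 ≈ 246310 ha

246000 ha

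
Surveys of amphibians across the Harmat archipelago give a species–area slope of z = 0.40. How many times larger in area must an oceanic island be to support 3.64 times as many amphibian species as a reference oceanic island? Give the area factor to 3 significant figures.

25.3

(A₂/A₁)^0.4 = 3.64, so A₂/A₁ = 3.64^(1/0.4) = 3.64^2.5
ln(A₂/A₁) = ln 3.64 / 0.4 = 1.2920 / 0.4 = 3.2300
A₂/A₁ = e^3.2300 ≈ 25.28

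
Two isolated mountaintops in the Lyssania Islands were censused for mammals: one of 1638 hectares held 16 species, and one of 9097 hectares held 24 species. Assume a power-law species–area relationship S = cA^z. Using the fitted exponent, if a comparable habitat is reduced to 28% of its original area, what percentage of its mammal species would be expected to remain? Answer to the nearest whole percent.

74%

z = ln(24/16) / ln(9097/1638) = 0.4055 / 1.7145 = 0.2365
S_new/S_old = (A_new/A_old)^z = 0.28^0.2365 = exp(0.2365 × -1.2730) = 0.74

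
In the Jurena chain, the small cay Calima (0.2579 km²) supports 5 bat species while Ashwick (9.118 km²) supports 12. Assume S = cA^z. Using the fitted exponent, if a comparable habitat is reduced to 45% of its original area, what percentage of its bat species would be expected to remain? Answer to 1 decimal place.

82.2%

z = ln(12/5) / ln(9.118/0.2579) = 0.8755 / 3.5654 = 0.2455
S_new/S_old = (A_new/A_old)^z = 0.45^0.2455 = exp(0.2455 × -0.7985) = 0.822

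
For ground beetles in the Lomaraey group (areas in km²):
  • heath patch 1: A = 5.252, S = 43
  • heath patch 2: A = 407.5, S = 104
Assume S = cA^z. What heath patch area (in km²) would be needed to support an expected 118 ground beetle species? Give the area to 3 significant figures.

759 km²

z = ln(104/43) / ln(407.5/5.252) = 0.8832 / 4.3514 = 0.2030
c = 43 / 5.252^0.2030 = 43 / 1.4 = 30.71
A = (118/30.71)^(1/0.2030) ⇒ ln A = ln(3.843)/0.2030 = 6.6323
A = e^6.6323 ≈ 759.2 km²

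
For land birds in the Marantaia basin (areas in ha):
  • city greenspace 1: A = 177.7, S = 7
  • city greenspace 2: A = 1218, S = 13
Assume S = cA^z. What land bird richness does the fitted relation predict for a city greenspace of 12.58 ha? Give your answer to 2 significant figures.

z = ln(13/7) / ln(1218/177.7) = 0.6190 / 1.9249 = 0.3216
c = 7 / 177.7^0.3216 = 7 / 5.291 = 1.323
S₃ = 1.323 × 12.58^0.3216 = 1.323 × 2.258 ≈ 2.987

3.0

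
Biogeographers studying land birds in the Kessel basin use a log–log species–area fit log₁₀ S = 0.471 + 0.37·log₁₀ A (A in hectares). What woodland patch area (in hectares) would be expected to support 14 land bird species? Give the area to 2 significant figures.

14 = 2.958 × A^0.37  ⇒  A^0.37 = 14/2.958 = 4.733
ln A = ln(4.733) / 0.37 = 1.5545 / 0.37 = 4.2015
A = e^4.2015 ≈ 66.78 hectares

67 hectares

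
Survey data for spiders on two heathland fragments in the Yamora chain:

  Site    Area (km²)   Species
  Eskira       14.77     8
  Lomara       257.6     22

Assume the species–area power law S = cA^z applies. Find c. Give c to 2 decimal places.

3.09

z = ln(S₂/S₁) / ln(A₂/A₁) = ln(22/8) / ln(257.6/14.77) = 1.0116 / 2.8588 = 0.3539
c = S₁ / A₁^z = 8 / 14.77^0.3539 = 8 / 2.593 = 3.085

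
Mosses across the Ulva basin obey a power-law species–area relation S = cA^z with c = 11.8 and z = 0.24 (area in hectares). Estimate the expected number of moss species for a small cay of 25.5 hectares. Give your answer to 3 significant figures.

25.7

S = 11.8 × 25.5^0.24 = 11.8 × 2.176 ≈ 25.67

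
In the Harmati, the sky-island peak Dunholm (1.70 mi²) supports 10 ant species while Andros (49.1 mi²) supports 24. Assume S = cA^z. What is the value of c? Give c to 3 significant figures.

z = ln(S₂/S₁) / ln(A₂/A₁) = ln(24/10) / ln(49.1/1.7) = 0.8755 / 3.3632 = 0.2603
c = S₁ / A₁^z = 10 / 1.7^0.2603 = 10 / 1.148 = 8.71

8.71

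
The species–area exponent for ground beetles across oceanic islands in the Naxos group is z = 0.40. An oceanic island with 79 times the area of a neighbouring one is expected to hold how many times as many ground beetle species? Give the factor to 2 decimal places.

5.74

S₂/S₁ = (A₂/A₁)^z = 79^0.4
ln(S₂/S₁) = 0.4 × ln 79 = 0.4 × 4.3694 = 1.7478
S₂/S₁ = e^1.7478 ≈ 5.742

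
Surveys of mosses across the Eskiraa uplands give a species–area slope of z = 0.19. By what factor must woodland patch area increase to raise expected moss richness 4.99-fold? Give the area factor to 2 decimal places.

4722.95

(A₂/A₁)^0.19 = 4.99, so A₂/A₁ = 4.99^(1/0.19) = 4.99^5.263
ln(A₂/A₁) = ln 4.99 / 0.19 = 1.6074 / 0.19 = 8.4602
A₂/A₁ = e^8.4602 ≈ 4723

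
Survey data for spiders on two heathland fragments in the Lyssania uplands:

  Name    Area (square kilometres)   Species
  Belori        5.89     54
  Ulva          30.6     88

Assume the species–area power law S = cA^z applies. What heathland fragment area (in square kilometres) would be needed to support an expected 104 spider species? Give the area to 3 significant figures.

z = ln(88/54) / ln(30.6/5.89) = 0.4884 / 1.6477 = 0.2964
c = 54 / 5.89^0.2964 = 54 / 1.691 = 31.93
A = (104/31.93)^(1/0.2964) ⇒ ln A = ln(3.257)/0.2964 = 3.9847
A = e^3.9847 ≈ 53.77 square kilometres

53.8 square kilometres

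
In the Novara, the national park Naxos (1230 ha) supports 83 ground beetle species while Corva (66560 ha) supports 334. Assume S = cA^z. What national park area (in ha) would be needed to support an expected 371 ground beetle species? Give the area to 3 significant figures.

90000 ha

z = ln(334/83) / ln(66560/1230) = 1.3923 / 3.9911 = 0.3489
c = 83 / 1230^0.3489 = 83 / 11.97 = 6.937
A = (371/6.937)^(1/0.3489) ⇒ ln A = ln(53.48)/0.3489 = 11.4070
A = e^11.4070 ≈ 89951 ha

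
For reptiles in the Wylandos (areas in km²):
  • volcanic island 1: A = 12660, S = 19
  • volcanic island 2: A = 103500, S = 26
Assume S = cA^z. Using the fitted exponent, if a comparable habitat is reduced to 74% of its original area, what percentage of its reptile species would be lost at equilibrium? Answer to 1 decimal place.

z = ln(26/19) / ln(103500/12660) = 0.3137 / 2.1011 = 0.1493
S_new/S_old = (A_new/A_old)^z = 0.74^0.1493 = exp(0.1493 × -0.3011) = 0.956
Fraction lost = 1 − 0.956 = 0.04395

4.4%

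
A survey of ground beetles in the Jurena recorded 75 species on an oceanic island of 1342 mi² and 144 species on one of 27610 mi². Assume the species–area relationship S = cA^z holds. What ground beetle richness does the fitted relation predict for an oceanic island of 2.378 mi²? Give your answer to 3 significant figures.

z = ln(144/75) / ln(27610/1342) = 0.6523 / 3.0240 = 0.2157
c = 75 / 1342^0.2157 = 75 / 4.728 = 15.86
S₃ = 15.86 × 2.378^0.2157 = 15.86 × 1.205 ≈ 19.12

19.1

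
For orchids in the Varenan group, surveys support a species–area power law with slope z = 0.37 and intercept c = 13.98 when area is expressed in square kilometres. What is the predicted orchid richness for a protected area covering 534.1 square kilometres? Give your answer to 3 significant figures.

S = 13.98 × 534.1^0.37
ln S = ln 13.98 + 0.37 × ln 534.1 = 2.6376 + 0.37 × 6.2806 = 4.9614
S = e^4.9614 ≈ 142.8

143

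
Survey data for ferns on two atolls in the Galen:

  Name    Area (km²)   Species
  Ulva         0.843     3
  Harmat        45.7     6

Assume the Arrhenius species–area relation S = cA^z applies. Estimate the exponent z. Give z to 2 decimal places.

0.17

Taking logs: ln S = ln c + z ln A, so z = (ln S₂ − ln S₁)/(ln A₂ − ln A₁).
z = ln(6/3) / ln(45.7/0.843) = ln(2) / ln(54.21) = 0.6931 / 3.9929 = 0.1736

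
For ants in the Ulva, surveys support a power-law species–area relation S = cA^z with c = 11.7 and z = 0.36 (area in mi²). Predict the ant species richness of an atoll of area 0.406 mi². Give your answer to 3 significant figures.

8.46

S = 11.7 × 0.406^0.36 = 11.7 × 0.7229 ≈ 8.458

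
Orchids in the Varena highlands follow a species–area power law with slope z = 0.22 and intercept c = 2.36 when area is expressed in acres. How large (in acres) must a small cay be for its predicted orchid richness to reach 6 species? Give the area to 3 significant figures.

6 = 2.36 × A^0.22  ⇒  A^0.22 = 6/2.36 = 2.542
ln A = ln(2.542) / 0.22 = 0.9331 / 0.22 = 4.2414
A = e^4.2414 ≈ 69.5 acres

69.5 acres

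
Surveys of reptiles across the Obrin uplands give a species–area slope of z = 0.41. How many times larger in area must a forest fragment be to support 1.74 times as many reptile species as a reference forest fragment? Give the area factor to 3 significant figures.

3.86

(A₂/A₁)^0.41 = 1.74, so A₂/A₁ = 1.74^(1/0.41) = 1.74^2.439
ln(A₂/A₁) = ln 1.74 / 0.41 = 0.5539 / 0.41 = 1.3509
A₂/A₁ = e^1.3509 ≈ 3.861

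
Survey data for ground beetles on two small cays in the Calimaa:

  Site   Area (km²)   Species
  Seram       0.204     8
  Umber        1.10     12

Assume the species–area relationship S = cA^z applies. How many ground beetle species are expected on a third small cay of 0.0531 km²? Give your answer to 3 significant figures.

z = ln(12/8) / ln(1.1/0.204) = 0.4055 / 1.6849 = 0.2406
c = 8 / 0.204^0.2406 = 8 / 0.6821 = 11.73
S₃ = 11.73 × 0.0531^0.2406 = 11.73 × 0.4934 ≈ 5.787

5.79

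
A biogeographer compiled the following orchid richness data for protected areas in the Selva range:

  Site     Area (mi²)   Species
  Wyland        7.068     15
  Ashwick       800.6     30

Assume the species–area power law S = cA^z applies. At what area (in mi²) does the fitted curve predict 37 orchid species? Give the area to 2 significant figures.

3300 mi²

z = ln(30/15) / ln(800.6/7.068) = 0.6931 / 4.7298 = 0.1465
c = 15 / 7.068^0.1465 = 15 / 1.332 = 11.26
A = (37/11.26)^(1/0.1465) ⇒ ln A = ln(3.285)/0.1465 = 8.1164
A = e^8.1164 ≈ 3349 mi²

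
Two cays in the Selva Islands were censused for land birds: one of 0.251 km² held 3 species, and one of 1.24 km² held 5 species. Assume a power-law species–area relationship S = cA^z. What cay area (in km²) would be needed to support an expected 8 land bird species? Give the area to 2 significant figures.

5.4 km²

z = ln(5/3) / ln(1.24/0.251) = 0.5108 / 1.5974 = 0.3198
c = 3 / 0.251^0.3198 = 3 / 0.6427 = 4.668
A = (8/4.668)^(1/0.3198) ⇒ ln A = ln(1.714)/0.3198 = 1.6849
A = e^1.6849 ≈ 5.392 km²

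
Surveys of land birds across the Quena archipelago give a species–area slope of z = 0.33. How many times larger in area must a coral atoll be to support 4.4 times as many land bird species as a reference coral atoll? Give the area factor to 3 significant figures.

89.1

(A₂/A₁)^0.33 = 4.4, so A₂/A₁ = 4.4^(1/0.33) = 4.4^3.03
ln(A₂/A₁) = ln 4.4 / 0.33 = 1.4816 / 0.33 = 4.4897
A₂/A₁ = e^4.4897 ≈ 89.1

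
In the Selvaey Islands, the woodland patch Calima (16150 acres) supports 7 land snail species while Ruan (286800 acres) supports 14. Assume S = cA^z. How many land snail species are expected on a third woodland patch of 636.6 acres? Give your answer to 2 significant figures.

z = ln(14/7) / ln(286800/16150) = 0.6931 / 2.8769 = 0.2409
c = 7 / 16150^0.2409 = 7 / 10.33 = 0.6779
S₃ = 0.6779 × 636.6^0.2409 = 0.6779 × 4.738 ≈ 3.212

3.2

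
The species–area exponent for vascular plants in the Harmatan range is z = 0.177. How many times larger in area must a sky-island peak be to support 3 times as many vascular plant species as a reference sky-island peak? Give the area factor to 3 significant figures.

(A₂/A₁)^0.177 = 3, so A₂/A₁ = 3^(1/0.177) = 3^5.65
ln(A₂/A₁) = ln 3 / 0.177 = 1.0986 / 0.177 = 6.2068
A₂/A₁ = e^6.2068 ≈ 496.1

496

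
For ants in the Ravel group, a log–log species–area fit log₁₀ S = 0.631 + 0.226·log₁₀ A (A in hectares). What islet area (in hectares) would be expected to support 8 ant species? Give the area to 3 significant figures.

16.0 hectares

8 = 4.276 × A^0.226  ⇒  A^0.226 = 8/4.276 = 1.871
ln A = ln(1.871) / 0.226 = 0.6265 / 0.226 = 2.7722
A = e^2.7722 ≈ 15.99 hectares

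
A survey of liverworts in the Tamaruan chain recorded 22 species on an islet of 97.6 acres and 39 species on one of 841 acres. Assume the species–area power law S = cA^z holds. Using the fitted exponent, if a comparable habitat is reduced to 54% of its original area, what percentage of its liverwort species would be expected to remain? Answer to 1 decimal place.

84.9%

z = ln(39/22) / ln(841/97.6) = 0.5725 / 2.1537 = 0.2658
S_new/S_old = (A_new/A_old)^z = 0.54^0.2658 = exp(0.2658 × -0.6162) = 0.8489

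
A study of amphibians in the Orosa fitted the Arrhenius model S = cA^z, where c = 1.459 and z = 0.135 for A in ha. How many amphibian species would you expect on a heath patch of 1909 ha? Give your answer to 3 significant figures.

4.05

S = 1.459 × 1909^0.135 = 1.459 × 2.773 ≈ 4.045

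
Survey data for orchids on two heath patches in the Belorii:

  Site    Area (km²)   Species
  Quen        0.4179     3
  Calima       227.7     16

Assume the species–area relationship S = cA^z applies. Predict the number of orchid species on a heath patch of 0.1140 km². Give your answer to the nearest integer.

z = ln(16/3) / ln(227.7/0.4179) = 1.6740 / 6.3005 = 0.2657
c = 3 / 0.4179^0.2657 = 3 / 0.7931 = 3.783
S₃ = 3.783 × 0.114^0.2657 = 3.783 × 0.5616 ≈ 2.124

2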